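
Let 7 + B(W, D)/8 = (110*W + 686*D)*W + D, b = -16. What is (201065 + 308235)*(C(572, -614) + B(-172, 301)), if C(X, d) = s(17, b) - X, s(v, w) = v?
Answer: -131444737376700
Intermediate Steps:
C(X, d) = 17 - X
B(W, D) = -56 + 8*D + 8*W*(110*W + 686*D) (B(W, D) = -56 + 8*((110*W + 686*D)*W + D) = -56 + 8*(W*(110*W + 686*D) + D) = -56 + 8*(D + W*(110*W + 686*D)) = -56 + (8*D + 8*W*(110*W + 686*D)) = -56 + 8*D + 8*W*(110*W + 686*D))
(201065 + 308235)*(C(572, -614) + B(-172, 301)) = (201065 + 308235)*((17 - 1*572) + (-56 + 8*301 + 880*(-172)**2 + 5488*301*(-172))) = 509300*((17 - 572) + (-56 + 2408 + 880*29584 - 284124736)) = 509300*(-555 + (-56 + 2408 + 26033920 - 284124736)) = 509300*(-555 - 258088464) = 509300*(-258089019) = -131444737376700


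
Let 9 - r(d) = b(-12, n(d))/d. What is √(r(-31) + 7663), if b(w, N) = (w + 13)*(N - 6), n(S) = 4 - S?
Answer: 3*√819299/31 ≈ 87.595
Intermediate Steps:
b(w, N) = (-6 + N)*(13 + w) (b(w, N) = (13 + w)*(-6 + N) = (-6 + N)*(13 + w))
r(d) = 9 - (-2 - d)/d (r(d) = 9 - (-78 - 6*(-12) + 13*(4 - d) + (4 - d)*(-12))/d = 9 - (-78 + 72 + (52 - 13*d) + (-48 + 12*d))/d = 9 - (-2 - d)/d)
√(r(-31) + 7663) = √((10 + 2/(-31)) + 7663) = √((10 + 2*(-1/31)) + 7663) = √((10 - 2/31) + 7663) = √(308/31 + 7663) = √(237861/31) = 3*√819299/31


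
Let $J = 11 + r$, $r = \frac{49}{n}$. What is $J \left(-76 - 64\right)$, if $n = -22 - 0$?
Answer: $- \frac{13510}{11} \approx -1228.2$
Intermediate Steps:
$n = -22$ ($n = -22 + 0 = -22$)
$r = - \frac{49}{22}$ ($r = \frac{49}{-22} = 49 \left(- \frac{1}{22}\right) = - \frac{49}{22} \approx -2.2273$)
$J = \frac{193}{22}$ ($J = 11 - \frac{49}{22} = \frac{193}{22} \approx 8.7727$)
$J \left(-76 - 64\right) = \frac{193 \left(-76 - 64\right)}{22} = \frac{193}{22} \left(-140\right) = - \frac{13510}{11}$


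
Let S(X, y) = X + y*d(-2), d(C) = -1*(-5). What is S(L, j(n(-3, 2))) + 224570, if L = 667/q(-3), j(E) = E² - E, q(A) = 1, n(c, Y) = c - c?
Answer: 225237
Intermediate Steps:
n(c, Y) = 0
d(C) = 5
L = 667 (L = 667/1 = 667*1 = 667)
S(X, y) = X + 5*y (S(X, y) = X + y*5 = X + 5*y)
S(L, j(n(-3, 2))) + 224570 = (667 + 5*(0*(-1 + 0))) + 224570 = (667 + 5*(0*(-1))) + 224570 = (667 + 5*0) + 224570 = (667 + 0) + 224570 = 667 + 224570 = 225237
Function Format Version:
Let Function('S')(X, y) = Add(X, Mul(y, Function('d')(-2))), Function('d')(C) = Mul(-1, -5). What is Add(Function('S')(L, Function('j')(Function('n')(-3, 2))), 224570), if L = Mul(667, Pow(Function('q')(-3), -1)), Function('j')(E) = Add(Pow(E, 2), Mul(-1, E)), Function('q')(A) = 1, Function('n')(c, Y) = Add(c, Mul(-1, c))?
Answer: 225237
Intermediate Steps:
Function('n')(c, Y) = 0
Function('d')(C) = 5
L = 667 (L = Mul(667, Pow(1, -1)) = Mul(667, 1) = 667)
Function('S')(X, y) = Add(X, Mul(5, y)) (Function('S')(X, y) = Add(X, Mul(y, 5)) = Add(X, Mul(5, y)))
Add(Function('S')(L, Function('j')(Function('n')(-3, 2))), 224570) = Add(Add(667, Mul(5, Mul(0, Add(-1, 0)))), 224570) = Add(Add(667, Mul(5, Mul(0, -1))), 224570) = Add(Add(667, Mul(5, 0)), 224570) = Add(Add(667, 0), 224570) = Add(667, 224570) = 225237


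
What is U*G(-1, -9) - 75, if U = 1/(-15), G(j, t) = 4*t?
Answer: -363/5 ≈ -72.600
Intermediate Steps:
U = -1/15 ≈ -0.066667
U*G(-1, -9) - 75 = -4*(-9)/15 - 75 = -1/15*(-36) - 75 = 12/5 - 75 = -363/5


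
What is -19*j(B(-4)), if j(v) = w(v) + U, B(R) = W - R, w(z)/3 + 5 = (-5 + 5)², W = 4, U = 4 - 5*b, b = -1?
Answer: 114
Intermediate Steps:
U = 9 (U = 4 - 5*(-1) = 4 + 5 = 9)
w(z) = -15 (w(z) = -15 + 3*(-5 + 5)² = -15 + 3*0² = -15 + 3*0 = -15 + 0 = -15)
B(R) = 4 - R
j(v) = -6 (j(v) = -15 + 9 = -6)
-19*j(B(-4)) = -19*(-6) = 114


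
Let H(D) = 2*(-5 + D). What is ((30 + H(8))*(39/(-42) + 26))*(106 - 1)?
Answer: 94770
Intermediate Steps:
H(D) = -10 + 2*D
((30 + H(8))*(39/(-42) + 26))*(106 - 1) = ((30 + (-10 + 2*8))*(39/(-42) + 26))*(106 - 1) = ((30 + (-10 + 16))*(39*(-1/42) + 26))*105 = ((30 + 6)*(-13/14 + 26))*105 = (36*(351/14))*105 = (6318/7)*105 = 94770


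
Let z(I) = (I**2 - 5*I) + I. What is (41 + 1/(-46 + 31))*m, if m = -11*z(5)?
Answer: -6754/3 ≈ -2251.3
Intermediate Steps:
z(I) = I**2 - 4*I
m = -55 (m = -55*(-4 + 5) = -55 ≈ -55.000)
(41 + 1/(-46 + 31))*m = (41 + 1/(-46 + 31))*(-55) = (41 + 1/(-15))*(-55) = (41 - 1/15)*(-55) = (614/15)*(-55) = -6754/3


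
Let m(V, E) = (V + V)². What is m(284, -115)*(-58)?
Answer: -18712192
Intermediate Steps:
m(V, E) = 4*V² (m(V, E) = (2*V)² = 4*V²)
m(284, -115)*(-58) = (4*284²)*(-58) = (4*80656)*(-58) = 322624*(-58) = -18712192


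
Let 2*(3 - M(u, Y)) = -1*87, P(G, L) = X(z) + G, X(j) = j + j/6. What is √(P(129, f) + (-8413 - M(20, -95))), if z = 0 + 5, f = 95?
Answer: I*√74922/3 ≈ 91.24*I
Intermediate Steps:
z = 5
X(j) = 7*j/6 (X(j) = j + j*(⅙) = j + j/6 = 7*j/6)
P(G, L) = 35/6 + G (P(G, L) = (7/6)*5 + G = 35/6 + G)
M(u, Y) = 93/2 (M(u, Y) = 3 - (-1)*87/2 = 3 - ½*(-87) = 3 + 87/2 = 93/2)
√(P(129, f) + (-8413 - M(20, -95))) = √((35/6 + 129) + (-8413 - 1*93/2)) = √(809/6 + (-8413 - 93/2)) = √(809/6 - 16919/2) = √(-24974/3) = I*√74922/3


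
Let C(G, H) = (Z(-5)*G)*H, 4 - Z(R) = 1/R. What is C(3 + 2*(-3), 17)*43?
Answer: -46053/5 ≈ -9210.6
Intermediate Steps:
Z(R) = 4 - 1/R
C(G, H) = 21*G*H/5 (C(G, H) = ((4 - 1/(-5))*G)*H = ((4 - 1*(-⅕))*G)*H = ((4 + ⅕)*G)*H = (21*G/5)*H = 21*G*H/5)
C(3 + 2*(-3), 17)*43 = ((21/5)*(3 + 2*(-3))*17)*43 = ((21/5)*(3 - 6)*17)*43 = ((21/5)*(-3)*17)*43 = -1071/5*43 = -46053/5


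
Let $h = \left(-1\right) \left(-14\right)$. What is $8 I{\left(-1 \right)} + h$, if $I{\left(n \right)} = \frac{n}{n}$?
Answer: $22$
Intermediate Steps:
$h = 14$
$I{\left(n \right)} = 1$
$8 I{\left(-1 \right)} + h = 8 \cdot 1 + 14 = 8 + 14 = 22$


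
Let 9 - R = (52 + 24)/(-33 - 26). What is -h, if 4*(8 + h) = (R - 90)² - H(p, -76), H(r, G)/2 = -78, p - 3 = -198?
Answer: -22549853/13924 ≈ -1619.5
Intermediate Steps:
p = -195 (p = 3 - 198 = -195)
H(r, G) = -156 (H(r, G) = 2*(-78) = -156)
R = 607/59 (R = 9 - (52 + 24)/(-33 - 26) = 9 - 76/(-59) = 9 - 76*(-1)/59 = 9 - 1*(-76/59) = 9 + 76/59 = 607/59 ≈ 10.288)
h = 22549853/13924 (h = -8 + ((607/59 - 90)² - 1*(-156))/4 = -8 + ((-4703/59)² + 156)/4 = -8 + (22118209/3481 + 156)/4 = -8 + (¼)*(22661245/3481) = -8 + 22661245/13924 = 22549853/13924 ≈ 1619.5)
-h = -1*22549853/13924 = -22549853/13924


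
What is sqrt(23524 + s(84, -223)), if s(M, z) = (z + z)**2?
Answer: 2*sqrt(55610) ≈ 471.64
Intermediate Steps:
s(M, z) = 4*z**2 (s(M, z) = (2*z)**2 = 4*z**2)
sqrt(23524 + s(84, -223)) = sqrt(23524 + 4*(-223)**2) = sqrt(23524 + 4*49729) = sqrt(23524 + 198916) = sqrt(222440) = 2*sqrt(55610)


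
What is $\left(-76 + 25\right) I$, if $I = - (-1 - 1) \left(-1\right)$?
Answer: $102$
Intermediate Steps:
$I = -2$ ($I = \left(-1\right) \left(-2\right) \left(-1\right) = 2 \left(-1\right) = -2$)
$\left(-76 + 25\right) I = \left(-76 + 25\right) \left(-2\right) = \left(-51\right) \left(-2\right) = 102$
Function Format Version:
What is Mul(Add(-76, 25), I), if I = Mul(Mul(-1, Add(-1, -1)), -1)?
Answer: 102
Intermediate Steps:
I = -2 (I = Mul(Mul(-1, -2), -1) = Mul(2, -1) = -2)
Mul(Add(-76, 25), I) = Mul(Add(-76, 25), -2) = Mul(-51, -2) = 102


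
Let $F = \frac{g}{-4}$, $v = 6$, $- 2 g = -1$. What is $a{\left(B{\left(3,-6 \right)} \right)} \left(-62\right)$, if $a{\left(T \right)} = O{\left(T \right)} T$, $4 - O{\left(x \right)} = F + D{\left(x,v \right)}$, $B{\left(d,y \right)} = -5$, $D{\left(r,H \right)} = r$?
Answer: $\frac{11315}{4} \approx 2828.8$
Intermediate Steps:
$g = \frac{1}{2}$ ($g = \left(- \frac{1}{2}\right) \left(-1\right) = \frac{1}{2} \approx 0.5$)
$F = - \frac{1}{8}$ ($F = \frac{1}{2 \left(-4\right)} = \frac{1}{2} \left(- \frac{1}{4}\right) = - \frac{1}{8} \approx -0.125$)
$O{\left(x \right)} = \frac{33}{8} - x$ ($O{\left(x \right)} = 4 - \left(- \frac{1}{8} + x\right) = \frac{33}{8} - x$)
$a{\left(T \right)} = T \left(\frac{33}{8} - T\right)$ ($a{\left(T \right)} = \left(\frac{33}{8} - T\right) T = T \left(\frac{33}{8} - T\right)$)
$a{\left(B{\left(3,-6 \right)} \right)} \left(-62\right) = \frac{1}{8} \left(-5\right) \left(33 - -40\right) \left(-62\right) = \frac{1}{8} \left(-5\right) \left(33 + 40\right) \left(-62\right) = \frac{1}{8} \left(-5\right) 73 \left(-62\right) = \left(- \frac{365}{8}\right) \left(-62\right) = \frac{11315}{4}$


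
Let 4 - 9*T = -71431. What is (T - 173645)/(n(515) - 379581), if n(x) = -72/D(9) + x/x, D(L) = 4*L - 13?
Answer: 17150755/39286854 ≈ 0.43655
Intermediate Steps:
T = 71435/9 (T = 4/9 - 1/9*(-71431) = 4/9 + 71431/9 = 71435/9 ≈ 7937.2)
D(L) = -13 + 4*L
n(x) = -49/23 (n(x) = -72/(-13 + 4*9) + x/x = -72/(-13 + 36) + 1 = -72/23 + 1 = -49/23)
(T - 173645)/(n(515) - 379581) = (71435/9 - 173645)/(-49/23 - 379581) = -1491370/(9*(-8730412/23)) = -1491370/9*(-23/8730412) = 17150755/39286854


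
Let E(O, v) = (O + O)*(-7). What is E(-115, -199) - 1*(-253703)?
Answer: 255313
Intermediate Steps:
E(O, v) = -14*O (E(O, v) = (2*O)*(-7) = -14*O)
E(-115, -199) - 1*(-253703) = -14*(-115) - 1*(-253703) = 1610 + 253703 = 255313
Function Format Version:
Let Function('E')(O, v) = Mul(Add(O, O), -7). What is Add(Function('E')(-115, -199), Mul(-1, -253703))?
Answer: 255313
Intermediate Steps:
Function('E')(O, v) = Mul(-14, O) (Function('E')(O, v) = Mul(Mul(2, O), -7) = Mul(-14, O))
Add(Function('E')(-115, -199), Mul(-1, -253703)) = Add(Mul(-14, -115), Mul(-1, -253703)) = Add(1610, 253703) = 255313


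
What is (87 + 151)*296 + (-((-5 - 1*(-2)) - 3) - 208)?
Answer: 70246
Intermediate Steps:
(87 + 151)*296 + (-((-5 - 1*(-2)) - 3) - 208) = 238*296 + (-((-5 + 2) - 3) - 208) = 70448 + (-(-3 - 3) - 208) = 70448 + (-1*(-6) - 208) = 70448 + (6 - 208) = 70448 - 202 = 70246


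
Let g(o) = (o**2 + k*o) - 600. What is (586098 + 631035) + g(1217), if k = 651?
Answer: 3489889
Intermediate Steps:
g(o) = -600 + o**2 + 651*o (g(o) = (o**2 + 651*o) - 600 = -600 + o**2 + 651*o)
(586098 + 631035) + g(1217) = (586098 + 631035) + (-600 + 1217**2 + 651*1217) = 1217133 + (-600 + 1481089 + 792267) = 1217133 + 2272756 = 3489889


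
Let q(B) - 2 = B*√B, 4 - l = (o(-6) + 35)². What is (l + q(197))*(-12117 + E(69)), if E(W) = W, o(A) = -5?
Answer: 10770912 - 2373456*√197 ≈ -2.2542e+7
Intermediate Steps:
l = -896 (l = 4 - (-5 + 35)² = 4 - 1*30² = 4 - 1*900 = 4 - 900 = -896)
q(B) = 2 + B^(3/2) (q(B) = 2 + B*√B = 2 + B^(3/2))
(l + q(197))*(-12117 + E(69)) = (-896 + (2 + 197^(3/2)))*(-12117 + 69) = (-896 + (2 + 197*√197))*(-12048) = (-894 + 197*√197)*(-12048) = 10770912 - 2373456*√197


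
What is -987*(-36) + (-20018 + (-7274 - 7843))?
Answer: 397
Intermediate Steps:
-987*(-36) + (-20018 + (-7274 - 7843)) = 35532 + (-20018 - 15117) = 35532 - 35135 = 397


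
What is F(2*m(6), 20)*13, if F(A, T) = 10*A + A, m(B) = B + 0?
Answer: 1716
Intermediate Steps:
m(B) = B
F(A, T) = 11*A
F(2*m(6), 20)*13 = (11*(2*6))*13 = (11*12)*13 = 132*13 = 1716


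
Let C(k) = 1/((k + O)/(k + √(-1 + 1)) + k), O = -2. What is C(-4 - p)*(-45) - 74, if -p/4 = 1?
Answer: -74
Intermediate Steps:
p = -4 (p = -4*1 = -4)
C(k) = 1/(k + (-2 + k)/k) (C(k) = 1/((k - 2)/(k + √(-1 + 1)) + k) = 1/((-2 + k)/(k + √0) + k) = 1/((-2 + k)/(k + 0) + k) = 1/((-2 + k)/k + k) = 1/(k + (-2 + k)/k))
C(-4 - p)*(-45) - 74 = ((-4 - 1*(-4))/(-2 + (-4 - 1*(-4)) + (-4 - 1*(-4))²))*(-45) - 74 = ((-4 + 4)/(-2 + (-4 + 4) + (-4 + 4)²))*(-45) - 74 = (0/(-2 + 0 + 0²))*(-45) - 74 = (0/(-2 + 0 + 0))*(-45) - 74 = (0/(-2))*(-45) - 74 = (0*(-½))*(-45) - 74 = 0*(-45) - 74 = 0 - 74 = -74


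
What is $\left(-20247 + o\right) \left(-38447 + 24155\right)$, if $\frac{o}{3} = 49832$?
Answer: $-1847226708$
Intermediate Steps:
$o = 149496$ ($o = 3 \cdot 49832 = 149496$)
$\left(-20247 + o\right) \left(-38447 + 24155\right) = \left(-20247 + 149496\right) \left(-38447 + 24155\right) = 129249 \left(-14292\right) = -1847226708$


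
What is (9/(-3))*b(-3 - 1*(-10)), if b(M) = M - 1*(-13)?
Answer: -60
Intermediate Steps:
b(M) = 13 + M (b(M) = M + 13 = 13 + M)
(9/(-3))*b(-3 - 1*(-10)) = (9/(-3))*(13 + (-3 - 1*(-10))) = (9*(-1/3))*(13 + (-3 + 10)) = -3*(13 + 7) = -3*20 = -60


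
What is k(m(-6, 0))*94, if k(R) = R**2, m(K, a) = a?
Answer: 0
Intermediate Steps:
k(m(-6, 0))*94 = 0**2*94 = 0*94 = 0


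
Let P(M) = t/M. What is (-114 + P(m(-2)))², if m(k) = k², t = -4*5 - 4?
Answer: 14400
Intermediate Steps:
t = -24 (t = -20 - 4 = -24)
P(M) = -24/M
(-114 + P(m(-2)))² = (-114 - 24/((-2)²))² = (-114 - 24/4)² = (-114 - 24*¼)² = (-114 - 6)² = (-120)² = 14400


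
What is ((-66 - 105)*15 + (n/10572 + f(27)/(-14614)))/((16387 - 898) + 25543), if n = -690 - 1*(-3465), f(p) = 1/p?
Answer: -1783124617777/28527351761952 ≈ -0.062506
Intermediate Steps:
n = 2775 (n = -690 + 3465 = 2775)
((-66 - 105)*15 + (n/10572 + f(27)/(-14614)))/((16387 - 898) + 25543) = ((-66 - 105)*15 + (2775/10572 + 1/(27*(-14614))))/((16387 - 898) + 25543) = (-171*15 + (2775*(1/10572) + (1/27)*(-1/14614)))/(15489 + 25543) = (-2565 + (925/3524 - 1/394578))/41032 = (-2565 + 182490563/695246436)*(1/41032) = -1783124617777/695246436*1/41032 = -1783124617777/28527351761952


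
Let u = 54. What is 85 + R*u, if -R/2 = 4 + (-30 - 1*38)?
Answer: 6997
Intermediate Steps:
R = 128 (R = -2*(4 + (-30 - 1*38)) = -2*(4 + (-30 - 38)) = -2*(4 - 68) = -2*(-64) = 128)
85 + R*u = 85 + 128*54 = 85 + 6912 = 6997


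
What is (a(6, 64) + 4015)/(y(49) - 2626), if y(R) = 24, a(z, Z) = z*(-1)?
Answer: -4009/2602 ≈ -1.5407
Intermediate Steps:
a(z, Z) = -z
(a(6, 64) + 4015)/(y(49) - 2626) = (-1*6 + 4015)/(24 - 2626) = (-6 + 4015)/(-2602) = 4009*(-1/2602) = -4009/2602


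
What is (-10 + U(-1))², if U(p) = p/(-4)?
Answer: 1521/16 ≈ 95.063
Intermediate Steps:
U(p) = -p/4 (U(p) = p*(-¼) = -p/4)
(-10 + U(-1))² = (-10 - ¼*(-1))² = (-10 + ¼)² = (-39/4)² = 1521/16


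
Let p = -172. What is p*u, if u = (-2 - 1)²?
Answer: -1548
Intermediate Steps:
u = 9 (u = (-3)² = 9)
p*u = -172*9 = -1548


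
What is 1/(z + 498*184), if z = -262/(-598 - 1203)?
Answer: 1801/165029494 ≈ 1.0913e-5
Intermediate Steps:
z = 262/1801 (z = -262/(-1801) = -1/1801*(-262) = 262/1801 ≈ 0.14547)
1/(z + 498*184) = 1/(262/1801 + 498*184) = 1/(262/1801 + 91632) = 1/(165029494/1801) = 1801/165029494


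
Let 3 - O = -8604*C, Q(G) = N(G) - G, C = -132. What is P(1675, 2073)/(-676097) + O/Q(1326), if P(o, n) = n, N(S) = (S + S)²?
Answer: -260812380373/1584721336822 ≈ -0.16458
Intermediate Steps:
N(S) = 4*S² (N(S) = (2*S)² = 4*S²)
Q(G) = -G + 4*G² (Q(G) = 4*G² - G = -G + 4*G²)
O = -1135725 (O = 3 - (-8604)*(-132) = 3 - 1*1135728 = 3 - 1135728 = -1135725)
P(1675, 2073)/(-676097) + O/Q(1326) = 2073/(-676097) - 1135725*1/(1326*(-1 + 4*1326)) = 2073*(-1/676097) - 1135725*1/(1326*(-1 + 5304)) = -2073/676097 - 1135725/(1326*5303) = -2073/676097 - 1135725/7031778 = -2073/676097 - 1135725*1/7031778 = -2073/676097 - 378575/2343926 = -260812380373/1584721336822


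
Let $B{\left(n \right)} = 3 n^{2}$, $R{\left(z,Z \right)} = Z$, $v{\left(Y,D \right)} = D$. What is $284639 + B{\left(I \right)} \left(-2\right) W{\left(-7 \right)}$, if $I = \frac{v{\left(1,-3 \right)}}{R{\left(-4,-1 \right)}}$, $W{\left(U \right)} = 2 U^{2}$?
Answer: $279347$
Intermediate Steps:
$I = 3$ ($I = - \frac{3}{-1} = \left(-3\right) \left(-1\right) = 3$)
$284639 + B{\left(I \right)} \left(-2\right) W{\left(-7 \right)} = 284639 + 3 \cdot 3^{2} \left(-2\right) 2 \left(-7\right)^{2} = 284639 + 3 \cdot 9 \left(-2\right) 2 \cdot 49 = 284639 + 27 \left(-2\right) 98 = 284639 - 5292 = 279347$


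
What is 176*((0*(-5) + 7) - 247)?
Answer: -42240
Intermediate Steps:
176*((0*(-5) + 7) - 247) = 176*((0 + 7) - 247) = 176*(7 - 247) = 176*(-240) = -42240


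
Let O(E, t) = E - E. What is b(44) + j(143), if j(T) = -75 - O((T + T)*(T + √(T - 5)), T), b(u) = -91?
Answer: -166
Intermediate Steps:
O(E, t) = 0
j(T) = -75 (j(T) = -75 - 1*0 = -75 + 0 = -75)
b(44) + j(143) = -91 - 75 = -166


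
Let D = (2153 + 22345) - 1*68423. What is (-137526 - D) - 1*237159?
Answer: -330760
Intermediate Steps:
D = -43925 (D = 24498 - 68423 = -43925)
(-137526 - D) - 1*237159 = (-137526 - 1*(-43925)) - 1*237159 = (-137526 + 43925) - 237159 = -93601 - 237159 = -330760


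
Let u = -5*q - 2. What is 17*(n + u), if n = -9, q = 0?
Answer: -187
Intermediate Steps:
u = -2 (u = -5*0 - 2 = 0 - 2 = -2)
17*(n + u) = 17*(-9 - 2) = 17*(-11) = -187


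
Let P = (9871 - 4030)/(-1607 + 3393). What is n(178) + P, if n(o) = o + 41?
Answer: 396975/1786 ≈ 222.27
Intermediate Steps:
n(o) = 41 + o
P = 5841/1786 ≈ 3.2704
n(178) + P = (41 + 178) + 5841/1786 = 219 + 5841/1786 = 396975/1786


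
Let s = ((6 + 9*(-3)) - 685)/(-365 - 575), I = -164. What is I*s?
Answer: -28946/235 ≈ -123.17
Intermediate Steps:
s = 353/470 (s = ((6 - 27) - 685)/(-940) = (-21 - 685)*(-1/940) = -706*(-1/940) = 353/470 ≈ 0.75106)
I*s = -164*353/470 = -28946/235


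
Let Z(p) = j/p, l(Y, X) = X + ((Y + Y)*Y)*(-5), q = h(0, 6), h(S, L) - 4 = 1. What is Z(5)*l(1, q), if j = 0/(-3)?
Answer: 0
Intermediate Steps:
h(S, L) = 5 (h(S, L) = 4 + 1 = 5)
q = 5
l(Y, X) = X - 10*Y² (l(Y, X) = X + ((2*Y)*Y)*(-5) = X + (2*Y²)*(-5) = X - 10*Y²)
j = 0 (j = 0*(-⅓) = 0)
Z(p) = 0 (Z(p) = 0/p = 0)
Z(5)*l(1, q) = 0*(5 - 10*1²) = 0*(5 - 10*1) = 0*(5 - 10) = 0*(-5) = 0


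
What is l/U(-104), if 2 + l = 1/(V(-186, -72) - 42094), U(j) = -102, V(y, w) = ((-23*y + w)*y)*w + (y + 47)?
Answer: 112569037/5741020938 ≈ 0.019608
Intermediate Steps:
V(y, w) = 47 + y + w*y*(w - 23*y) (V(y, w) = ((w - 23*y)*y)*w + (47 + y) = (y*(w - 23*y))*w + (47 + y) = w*y*(w - 23*y) + (47 + y) = 47 + y + w*y*(w - 23*y))
l = -112569037/56284519 (l = -2 + 1/((47 - 186 - 186*(-72)² - 23*(-72)*(-186)²) - 42094) = -2 + 1/((47 - 186 - 186*5184 - 23*(-72)*34596) - 42094) = -2 + 1/((47 - 186 - 964224 + 57290976) - 42094) = -2 + 1/(56326613 - 42094) = -2 + 1/56284519 = -112569037/56284519 ≈ -2.0000)
l/U(-104) = -112569037/56284519/(-102) = -112569037/56284519*(-1/102) = 112569037/5741020938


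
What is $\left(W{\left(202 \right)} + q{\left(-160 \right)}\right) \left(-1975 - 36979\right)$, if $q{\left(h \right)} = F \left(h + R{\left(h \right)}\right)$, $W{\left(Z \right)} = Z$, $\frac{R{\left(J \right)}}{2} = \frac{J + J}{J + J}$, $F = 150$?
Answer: $915341092$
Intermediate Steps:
$R{\left(J \right)} = 2$ ($R{\left(J \right)} = 2 \frac{J + J}{J + J} = 2 \frac{2 J}{2 J} = 2 \cdot 2 J \frac{1}{2 J} = 2 \cdot 1 = 2$)
$q{\left(h \right)} = 300 + 150 h$ ($q{\left(h \right)} = 150 \left(h + 2\right) = 150 \left(2 + h\right) = 300 + 150 h$)
$\left(W{\left(202 \right)} + q{\left(-160 \right)}\right) \left(-1975 - 36979\right) = \left(202 + \left(300 + 150 \left(-160\right)\right)\right) \left(-1975 - 36979\right) = \left(202 + \left(300 - 24000\right)\right) \left(-38954\right) = \left(202 - 23700\right) \left(-38954\right) = \left(-23498\right) \left(-38954\right) = 915341092$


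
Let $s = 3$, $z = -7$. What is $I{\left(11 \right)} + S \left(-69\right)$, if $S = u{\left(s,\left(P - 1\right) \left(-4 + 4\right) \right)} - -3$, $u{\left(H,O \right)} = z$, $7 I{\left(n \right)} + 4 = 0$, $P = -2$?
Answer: $\frac{1928}{7} \approx 275.43$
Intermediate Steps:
$I{\left(n \right)} = - \frac{4}{7}$ ($I{\left(n \right)} = - \frac{4}{7} + \frac{1}{7} \cdot 0 = - \frac{4}{7} + 0 = - \frac{4}{7}$)
$u{\left(H,O \right)} = -7$
$S = -4$ ($S = -7 - -3 = -7 + 3 = -4$)
$I{\left(11 \right)} + S \left(-69\right) = - \frac{4}{7} - -276 = - \frac{4}{7} + 276 = \frac{1928}{7}$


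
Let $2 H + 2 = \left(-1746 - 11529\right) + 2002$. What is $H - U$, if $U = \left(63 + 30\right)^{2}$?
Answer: $- \frac{28573}{2} \approx -14287.0$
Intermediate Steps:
$U = 8649$ ($U = 93^{2} = 8649$)
$H = - \frac{11275}{2}$ ($H = -1 + \frac{\left(-1746 - 11529\right) + 2002}{2} = -1 + \frac{-13275 + 2002}{2} = -1 + \frac{1}{2} \left(-11273\right) = -1 - \frac{11273}{2} = - \frac{11275}{2} \approx -5637.5$)
$H - U = - \frac{11275}{2} - 8649 = - \frac{28573}{2}$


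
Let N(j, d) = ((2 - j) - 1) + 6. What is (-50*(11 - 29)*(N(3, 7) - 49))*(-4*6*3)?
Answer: 2916000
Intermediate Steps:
N(j, d) = 7 - j (N(j, d) = (1 - j) + 6 = 7 - j)
(-50*(11 - 29)*(N(3, 7) - 49))*(-4*6*3) = (-50*(11 - 29)*((7 - 1*3) - 49))*(-4*6*3) = (-(-900)*((7 - 3) - 49))*(-24*3) = -(-900)*(4 - 49)*(-72) = -(-900)*(-45)*(-72) = -50*810*(-72) = -40500*(-72) = 2916000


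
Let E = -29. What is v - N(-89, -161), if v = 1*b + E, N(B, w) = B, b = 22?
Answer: 82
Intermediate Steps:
v = -7 (v = 1*22 - 29 = 22 - 29 = -7)
v - N(-89, -161) = -7 - 1*(-89) = -7 + 89 = 82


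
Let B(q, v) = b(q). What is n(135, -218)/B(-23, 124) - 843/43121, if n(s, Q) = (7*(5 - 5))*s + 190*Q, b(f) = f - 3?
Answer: 68694227/43121 ≈ 1593.1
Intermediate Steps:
b(f) = -3 + f
n(s, Q) = 190*Q (n(s, Q) = (7*0)*s + 190*Q = 0*s + 190*Q = 0 + 190*Q = 190*Q)
B(q, v) = -3 + q
n(135, -218)/B(-23, 124) - 843/43121 = (190*(-218))/(-3 - 23) - 843/43121 = -41420/(-26) - 843*1/43121 = -41420*(-1/26) - 843/43121 = 20710/13 - 843/43121 = 68694227/43121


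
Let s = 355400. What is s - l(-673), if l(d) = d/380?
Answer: 135052673/380 ≈ 3.5540e+5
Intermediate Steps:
l(d) = d/380 (l(d) = d*(1/380) = d/380)
s - l(-673) = 355400 - (-673)/380 = 355400 - 1*(-673/380) = 355400 + 673/380 = 135052673/380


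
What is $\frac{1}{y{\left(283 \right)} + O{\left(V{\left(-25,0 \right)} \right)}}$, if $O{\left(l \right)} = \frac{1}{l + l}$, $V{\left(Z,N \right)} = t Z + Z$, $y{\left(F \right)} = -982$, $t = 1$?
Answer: $- \frac{100}{98201} \approx -0.0010183$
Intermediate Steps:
$V{\left(Z,N \right)} = 2 Z$ ($V{\left(Z,N \right)} = 1 Z + Z = Z + Z = 2 Z$)
$O{\left(l \right)} = \frac{1}{2 l}$
$\frac{1}{y{\left(283 \right)} + O{\left(V{\left(-25,0 \right)} \right)}} = \frac{1}{-982 + \frac{1}{2 \cdot 2 \left(-25\right)}} = \frac{1}{-982 + \frac{1}{2 \left(-50\right)}} = \frac{1}{-982 + \frac{1}{2} \left(- \frac{1}{50}\right)} = \frac{1}{-982 - \frac{1}{100}} = \frac{1}{- \frac{98201}{100}} = - \frac{100}{98201}$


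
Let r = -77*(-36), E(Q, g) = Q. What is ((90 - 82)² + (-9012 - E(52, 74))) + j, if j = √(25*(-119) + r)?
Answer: -9000 + I*√203 ≈ -9000.0 + 14.248*I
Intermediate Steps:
r = 2772
j = I*√203 (j = √(25*(-119) + 2772) = √(-2975 + 2772) = √(-203) = I*√203 ≈ 14.248*I)
((90 - 82)² + (-9012 - E(52, 74))) + j = ((90 - 82)² + (-9012 - 1*52)) + I*√203 = (8² + (-9012 - 52)) + I*√203 = (64 - 9064) + I*√203 = -9000 + I*√203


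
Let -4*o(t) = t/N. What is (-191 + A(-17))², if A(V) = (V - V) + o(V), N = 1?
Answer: 558009/16 ≈ 34876.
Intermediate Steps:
o(t) = -t/4 (o(t) = -t/(4*1) = -t/4)
A(V) = -V/4 (A(V) = (V - V) - V/4 = 0 - V/4 = -V/4)
(-191 + A(-17))² = (-191 - ¼*(-17))² = (-191 + 17/4)² = (-747/4)² = 558009/16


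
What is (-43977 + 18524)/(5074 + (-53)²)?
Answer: -25453/7883 ≈ -3.2288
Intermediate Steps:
(-43977 + 18524)/(5074 + (-53)²) = -25453/(5074 + 2809) = -25453/7883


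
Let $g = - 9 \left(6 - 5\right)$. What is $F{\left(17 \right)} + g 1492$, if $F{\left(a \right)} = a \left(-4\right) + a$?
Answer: $-13479$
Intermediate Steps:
$g = -9$ ($g = \left(-9\right) 1 = -9$)
$F{\left(a \right)} = - 3 a$ ($F{\left(a \right)} = - 4 a + a = - 3 a$)
$F{\left(17 \right)} + g 1492 = \left(-3\right) 17 - 13428 = -51 - 13428 = -13479$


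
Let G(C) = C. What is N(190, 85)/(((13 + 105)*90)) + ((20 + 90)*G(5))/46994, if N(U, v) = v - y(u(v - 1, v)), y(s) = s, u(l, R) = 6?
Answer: 4776763/249538140 ≈ 0.019142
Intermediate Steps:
N(U, v) = -6 + v (N(U, v) = v - 1*6 = v - 6 = -6 + v)
N(190, 85)/(((13 + 105)*90)) + ((20 + 90)*G(5))/46994 = (-6 + 85)/(((13 + 105)*90)) + ((20 + 90)*5)/46994 = 79/((118*90)) + (110*5)*(1/46994) = 79/10620 + 550*(1/46994) = 79*(1/10620) + 275/23497 = 79/10620 + 275/23497 = 4776763/249538140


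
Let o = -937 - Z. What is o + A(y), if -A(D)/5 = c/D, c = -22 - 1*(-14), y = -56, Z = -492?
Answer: -3120/7 ≈ -445.71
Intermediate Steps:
o = -445 (o = -937 - 1*(-492) = -937 + 492 = -445)
c = -8 (c = -22 + 14 = -8)
A(D) = 40/D (A(D) = -(-40)/D = 40/D)
o + A(y) = -445 + 40/(-56) = -445 + 40*(-1/56) = -445 - 5/7 = -3120/7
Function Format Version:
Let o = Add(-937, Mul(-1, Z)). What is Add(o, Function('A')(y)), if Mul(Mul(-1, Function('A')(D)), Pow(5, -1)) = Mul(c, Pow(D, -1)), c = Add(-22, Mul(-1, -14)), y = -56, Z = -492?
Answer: Rational(-3120, 7) ≈ -445.71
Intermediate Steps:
o = -445 (o = Add(-937, Mul(-1, -492)) = Add(-937, 492) = -445)
c = -8 (c = Add(-22, 14) = -8)
Function('A')(D) = Mul(40, Pow(D, -1)) (Function('A')(D) = Mul(-5, Mul(-8, Pow(D, -1))) = Mul(40, Pow(D, -1)))
Add(o, Function('A')(y)) = Add(-445, Mul(40, Pow(-56, -1))) = Add(-445, Mul(40, Rational(-1, 56))) = Add(-445, Rational(-5, 7)) = Rational(-3120, 7)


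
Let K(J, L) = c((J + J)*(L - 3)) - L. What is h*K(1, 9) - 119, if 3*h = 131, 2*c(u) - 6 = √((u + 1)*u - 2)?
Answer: -381 + 131*√154/6 ≈ -110.06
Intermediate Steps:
c(u) = 3 + √(-2 + u*(1 + u))/2 (c(u) = 3 + √((u + 1)*u - 2)/2 = 3 + √((1 + u)*u - 2)/2 = 3 + √(u*(1 + u) - 2)/2 = 3 + √(-2 + u*(1 + u))/2)
h = 131/3 (h = (⅓)*131 = 131/3 ≈ 43.667)
K(J, L) = 3 + √(-2 + 2*J*(-3 + L) + 4*J²*(-3 + L)²)/2 - L (K(J, L) = (3 + √(-2 + (J + J)*(L - 3) + ((J + J)*(L - 3))²)/2) - L = (3 + √(-2 + (2*J)*(-3 + L) + ((2*J)*(-3 + L))²)/2) - L = (3 + √(-2 + 2*J*(-3 + L) + (2*J*(-3 + L))²)/2) - L = (3 + √(-2 + 2*J*(-3 + L) + 4*J²*(-3 + L)²)/2) - L = 3 + √(-2 + 2*J*(-3 + L) + 4*J²*(-3 + L)²)/2 - L)
h*K(1, 9) - 119 = 131*(3 - 1*9 + √2*√(-1 + 1*(-3 + 9) + 2*1²*(-3 + 9)²)/2)/3 - 119 = 131*(3 - 9 + √2*√(-1 + 1*6 + 2*1*6²)/2)/3 - 119 = 131*(3 - 9 + √2*√(-1 + 6 + 2*1*36)/2)/3 - 119 = 131*(3 - 9 + √2*√(-1 + 6 + 72)/2)/3 - 119 = 131*(3 - 9 + √2*√77/2)/3 - 119 = 131*(3 - 9 + √154/2)/3 - 119 = 131*(-6 + √154/2)/3 - 119 = (-262 + 131*√154/6) - 119 = -381 + 131*√154/6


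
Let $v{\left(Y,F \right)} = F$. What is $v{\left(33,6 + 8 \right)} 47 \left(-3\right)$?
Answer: $-1974$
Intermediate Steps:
$v{\left(33,6 + 8 \right)} 47 \left(-3\right) = \left(6 + 8\right) 47 \left(-3\right) = 14 \cdot 47 \left(-3\right) = 658 \left(-3\right) = -1974$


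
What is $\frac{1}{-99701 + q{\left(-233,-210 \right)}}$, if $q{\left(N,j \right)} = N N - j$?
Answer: $- \frac{1}{45202} \approx -2.2123 \cdot 10^{-5}$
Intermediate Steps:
$q{\left(N,j \right)} = N^{2} - j$
$\frac{1}{-99701 + q{\left(-233,-210 \right)}} = \frac{1}{-99701 - \left(-210 - \left(-233\right)^{2}\right)} = \frac{1}{-99701 + \left(54289 + 210\right)} = \frac{1}{-99701 + 54499} = \frac{1}{-45202} = - \frac{1}{45202}$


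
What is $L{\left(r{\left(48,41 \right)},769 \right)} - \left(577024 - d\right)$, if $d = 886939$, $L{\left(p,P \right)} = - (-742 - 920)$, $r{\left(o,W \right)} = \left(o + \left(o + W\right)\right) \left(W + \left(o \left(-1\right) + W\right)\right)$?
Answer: $311577$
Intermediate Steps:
$r{\left(o,W \right)} = \left(W + 2 o\right) \left(- o + 2 W\right)$ ($r{\left(o,W \right)} = \left(o + \left(W + o\right)\right) \left(W + \left(- o + W\right)\right) = \left(W + 2 o\right) \left(W + \left(W - o\right)\right) = \left(W + 2 o\right) \left(- o + 2 W\right)$)
$L{\left(p,P \right)} = 1662$ ($L{\left(p,P \right)} = - (-742 - 920) = \left(-1\right) \left(-1662\right) = 1662$)
$L{\left(r{\left(48,41 \right)},769 \right)} - \left(577024 - d\right) = 1662 - \left(577024 - 886939\right) = 1662 - -309915 = 1662 + 309915 = 311577$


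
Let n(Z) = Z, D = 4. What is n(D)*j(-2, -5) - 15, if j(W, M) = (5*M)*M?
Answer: 485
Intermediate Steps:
j(W, M) = 5*M²
n(D)*j(-2, -5) - 15 = 4*(5*(-5)²) - 15 = 4*(5*25) - 15 = 4*125 - 15 = 500 - 15 = 485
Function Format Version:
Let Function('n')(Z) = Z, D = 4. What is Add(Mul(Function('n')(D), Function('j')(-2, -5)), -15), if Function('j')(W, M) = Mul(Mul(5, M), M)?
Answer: 485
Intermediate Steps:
Function('j')(W, M) = Mul(5, Pow(M, 2))
Add(Mul(Function('n')(D), Function('j')(-2, -5)), -15) = Add(Mul(4, Mul(5, Pow(-5, 2))), -15) = Add(Mul(4, Mul(5, 25)), -15) = Add(Mul(4, 125), -15) = Add(500, -15) = 485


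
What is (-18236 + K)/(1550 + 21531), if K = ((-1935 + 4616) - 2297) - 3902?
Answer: -21754/23081 ≈ -0.94251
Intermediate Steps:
K = -3518 (K = (2681 - 2297) - 3902 = 384 - 3902 = -3518)
(-18236 + K)/(1550 + 21531) = (-18236 - 3518)/(1550 + 21531) = -21754/23081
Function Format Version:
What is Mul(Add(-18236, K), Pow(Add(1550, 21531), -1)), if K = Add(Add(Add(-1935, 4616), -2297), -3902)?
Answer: Rational(-21754, 23081) ≈ -0.94251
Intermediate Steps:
K = -3518 (K = Add(Add(2681, -2297), -3902) = Add(384, -3902) = -3518)
Mul(Add(-18236, K), Pow(Add(1550, 21531), -1)) = Mul(Add(-18236, -3518), Pow(Add(1550, 21531), -1)) = Mul(-21754, Pow(23081, -1)) = Mul(-21754, Rational(1, 23081)) = Rational(-21754, 23081)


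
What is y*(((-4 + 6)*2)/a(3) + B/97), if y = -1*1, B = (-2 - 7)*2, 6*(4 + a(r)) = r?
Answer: 902/679 ≈ 1.3284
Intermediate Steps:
a(r) = -4 + r/6
B = -18 (B = -9*2 = -18)
y = -1
y*(((-4 + 6)*2)/a(3) + B/97) = -(((-4 + 6)*2)/(-4 + (⅙)*3) - 18/97) = -((2*2)/(-4 + ½) - 18*1/97) = -(4/(-7/2) - 18/97) = -(4*(-2/7) - 18/97) = -(-8/7 - 18/97) = -1*(-902/679) = 902/679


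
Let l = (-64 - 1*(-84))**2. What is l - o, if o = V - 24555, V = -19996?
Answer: 44951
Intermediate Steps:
o = -44551 (o = -19996 - 24555 = -44551)
l = 400 (l = (-64 + 84)**2 = 20**2 = 400)
l - o = 400 - 1*(-44551) = 400 + 44551 = 44951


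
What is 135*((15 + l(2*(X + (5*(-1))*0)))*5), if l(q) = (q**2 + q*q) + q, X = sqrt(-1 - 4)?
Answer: -16875 + 1350*I*sqrt(5) ≈ -16875.0 + 3018.7*I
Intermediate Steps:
X = I*sqrt(5) (X = sqrt(-5) = I*sqrt(5) ≈ 2.2361*I)
l(q) = q + 2*q**2 (l(q) = (q**2 + q**2) + q = 2*q**2 + q = q + 2*q**2)
135*((15 + l(2*(X + (5*(-1))*0)))*5) = 135*((15 + (2*(I*sqrt(5) + (5*(-1))*0))*(1 + 2*(2*(I*sqrt(5) + (5*(-1))*0))))*5) = 135*((15 + (2*(I*sqrt(5) - 5*0))*(1 + 2*(2*(I*sqrt(5) - 5*0))))*5) = 135*((15 + (2*(I*sqrt(5) + 0))*(1 + 2*(2*(I*sqrt(5) + 0))))*5) = 135*((15 + (2*(I*sqrt(5)))*(1 + 2*(2*(I*sqrt(5)))))*5) = 135*((15 + (2*I*sqrt(5))*(1 + 2*(2*I*sqrt(5))))*5) = 135*((15 + (2*I*sqrt(5))*(1 + 4*I*sqrt(5)))*5) = 135*((15 + 2*I*sqrt(5)*(1 + 4*I*sqrt(5)))*5) = 135*(75 + 10*I*sqrt(5)*(1 + 4*I*sqrt(5))) = 10125 + 1350*I*sqrt(5)*(1 + 4*I*sqrt(5))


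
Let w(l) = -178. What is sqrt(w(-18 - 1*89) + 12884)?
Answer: sqrt(12706) ≈ 112.72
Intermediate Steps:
sqrt(w(-18 - 1*89) + 12884) = sqrt(-178 + 12884) = sqrt(12706)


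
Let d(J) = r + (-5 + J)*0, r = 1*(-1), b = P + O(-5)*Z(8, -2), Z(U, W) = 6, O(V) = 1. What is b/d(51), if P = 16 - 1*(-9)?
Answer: -31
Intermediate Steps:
P = 25 (P = 16 + 9 = 25)
b = 31 (b = 25 + 1*6 = 25 + 6 = 31)
r = -1
d(J) = -1 (d(J) = -1 + (-5 + J)*0 = -1 + 0 = -1)
b/d(51) = 31/(-1) = 31*(-1) = -31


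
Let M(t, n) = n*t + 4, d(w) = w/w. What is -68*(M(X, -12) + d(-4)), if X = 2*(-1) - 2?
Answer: -3604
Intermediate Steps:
d(w) = 1
X = -4 (X = -2 - 2 = -4)
M(t, n) = 4 + n*t
-68*(M(X, -12) + d(-4)) = -68*((4 - 12*(-4)) + 1) = -68*((4 + 48) + 1) = -68*(52 + 1) = -68*53 = -3604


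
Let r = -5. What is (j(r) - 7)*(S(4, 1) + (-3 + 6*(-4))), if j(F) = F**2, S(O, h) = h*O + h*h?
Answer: -396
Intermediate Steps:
S(O, h) = h**2 + O*h (S(O, h) = O*h + h**2 = h**2 + O*h)
(j(r) - 7)*(S(4, 1) + (-3 + 6*(-4))) = ((-5)**2 - 7)*(1*(4 + 1) + (-3 + 6*(-4))) = (25 - 7)*(1*5 + (-3 - 24)) = 18*(5 - 27) = 18*(-22) = -396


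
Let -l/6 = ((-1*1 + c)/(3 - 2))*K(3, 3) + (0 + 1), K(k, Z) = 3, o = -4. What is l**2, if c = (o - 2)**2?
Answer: 404496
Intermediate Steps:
c = 36 (c = (-4 - 2)**2 = (-6)**2 = 36)
l = -636 (l = -6*(((-1*1 + 36)/(3 - 2))*3 + (0 + 1)) = -6*(((-1 + 36)/1)*3 + 1) = -6*((35*1)*3 + 1) = -6*(35*3 + 1) = -6*(105 + 1) = -6*106 = -636)
l**2 = (-636)**2 = 404496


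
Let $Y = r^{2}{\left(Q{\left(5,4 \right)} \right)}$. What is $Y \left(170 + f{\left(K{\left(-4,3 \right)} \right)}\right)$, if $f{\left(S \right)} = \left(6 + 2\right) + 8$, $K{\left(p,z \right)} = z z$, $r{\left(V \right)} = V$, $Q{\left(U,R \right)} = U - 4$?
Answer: $186$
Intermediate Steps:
$Q{\left(U,R \right)} = -4 + U$
$K{\left(p,z \right)} = z^{2}$
$f{\left(S \right)} = 16$ ($f{\left(S \right)} = 8 + 8 = 16$)
$Y = 1$ ($Y = \left(-4 + 5\right)^{2} = 1^{2} = 1$)
$Y \left(170 + f{\left(K{\left(-4,3 \right)} \right)}\right) = 1 \left(170 + 16\right) = 1 \cdot 186 = 186$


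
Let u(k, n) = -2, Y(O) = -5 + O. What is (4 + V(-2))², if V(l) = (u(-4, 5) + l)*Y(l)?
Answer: 1024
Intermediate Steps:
V(l) = (-5 + l)*(-2 + l) (V(l) = (-2 + l)*(-5 + l) = (-5 + l)*(-2 + l))
(4 + V(-2))² = (4 + (-5 - 2)*(-2 - 2))² = (4 - 7*(-4))² = (4 + 28)² = 32² = 1024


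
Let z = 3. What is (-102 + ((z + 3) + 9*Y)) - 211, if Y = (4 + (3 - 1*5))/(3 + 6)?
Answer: -305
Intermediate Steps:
Y = 2/9 (Y = (4 + (3 - 5))/9 = (4 - 2)*(⅑) = 2*(⅑) = 2/9 ≈ 0.22222)
(-102 + ((z + 3) + 9*Y)) - 211 = (-102 + ((3 + 3) + 9*(2/9))) - 211 = (-102 + (6 + 2)) - 211 = (-102 + 8) - 211 = -94 - 211 = -305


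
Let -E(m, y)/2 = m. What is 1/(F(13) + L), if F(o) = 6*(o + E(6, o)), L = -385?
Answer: -1/379 ≈ -0.0026385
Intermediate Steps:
E(m, y) = -2*m
F(o) = -72 + 6*o (F(o) = 6*(o - 2*6) = 6*(o - 12) = 6*(-12 + o) = -72 + 6*o)
1/(F(13) + L) = 1/((-72 + 6*13) - 385) = 1/((-72 + 78) - 385) = 1/(6 - 385) = 1/(-379) = -1/379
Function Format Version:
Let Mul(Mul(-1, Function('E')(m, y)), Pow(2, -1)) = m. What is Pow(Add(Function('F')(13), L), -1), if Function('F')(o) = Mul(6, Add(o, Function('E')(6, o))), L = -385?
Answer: Rational(-1, 379) ≈ -0.0026385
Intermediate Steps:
Function('E')(m, y) = Mul(-2, m)
Function('F')(o) = Add(-72, Mul(6, o)) (Function('F')(o) = Mul(6, Add(o, Mul(-2, 6))) = Mul(6, Add(o, -12)) = Mul(6, Add(-12, o)) = Add(-72, Mul(6, o)))
Pow(Add(Function('F')(13), L), -1) = Pow(Add(Add(-72, Mul(6, 13)), -385), -1) = Pow(Add(Add(-72, 78), -385), -1) = Pow(Add(6, -385), -1) = Pow(-379, -1) = Rational(-1, 379)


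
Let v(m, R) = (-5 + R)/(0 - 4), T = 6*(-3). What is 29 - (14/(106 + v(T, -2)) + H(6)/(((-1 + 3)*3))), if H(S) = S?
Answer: 12012/431 ≈ 27.870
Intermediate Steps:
T = -18
v(m, R) = 5/4 - R/4 (v(m, R) = (-5 + R)/(-4) = (-5 + R)*(-1/4) = 5/4 - R/4)
29 - (14/(106 + v(T, -2)) + H(6)/(((-1 + 3)*3))) = 29 - (14/(106 + (5/4 - 1/4*(-2))) + 6/(((-1 + 3)*3))) = 29 - (14/(106 + (5/4 + 1/2)) + 6/((2*3))) = 29 - (14/(106 + 7/4) + 6/6) = 29 - (14/(431/4) + 6*(1/6)) = 29 - (14*(4/431) + 1) = 29 - (56/431 + 1) = 29 - 1*487/431 = 29 - 487/431 = 12012/431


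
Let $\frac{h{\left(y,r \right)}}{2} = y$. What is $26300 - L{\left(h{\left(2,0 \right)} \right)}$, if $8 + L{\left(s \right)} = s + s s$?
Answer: $26288$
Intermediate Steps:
$h{\left(y,r \right)} = 2 y$
$L{\left(s \right)} = -8 + s + s^{2}$ ($L{\left(s \right)} = -8 + \left(s + s s\right) = -8 + \left(s + s^{2}\right) = -8 + s + s^{2}$)
$26300 - L{\left(h{\left(2,0 \right)} \right)} = 26300 - \left(-8 + 2 \cdot 2 + \left(2 \cdot 2\right)^{2}\right) = 26300 - \left(-8 + 4 + 4^{2}\right) = 26300 - \left(-8 + 4 + 16\right) = 26300 - 12 = 26288$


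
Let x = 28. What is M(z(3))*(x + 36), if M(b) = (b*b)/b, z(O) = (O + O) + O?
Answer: 576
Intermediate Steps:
z(O) = 3*O (z(O) = 2*O + O = 3*O)
M(b) = b (M(b) = b²/b = b)
M(z(3))*(x + 36) = (3*3)*(28 + 36) = 9*64 = 576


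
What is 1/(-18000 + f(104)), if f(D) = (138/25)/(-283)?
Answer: -7075/127350138 ≈ -5.5555e-5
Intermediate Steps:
f(D) = -138/7075 (f(D) = (138*(1/25))*(-1/283) = (138/25)*(-1/283) = -138/7075)
1/(-18000 + f(104)) = 1/(-18000 - 138/7075) = 1/(-127350138/7075) = -7075/127350138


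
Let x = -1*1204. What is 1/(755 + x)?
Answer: -1/449 ≈ -0.0022272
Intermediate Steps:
x = -1204
1/(755 + x) = 1/(755 - 1204) = 1/(-449) = -1/449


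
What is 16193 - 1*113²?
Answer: 3424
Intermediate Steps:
16193 - 1*113² = 16193 - 1*12769 = 16193 - 12769 = 3424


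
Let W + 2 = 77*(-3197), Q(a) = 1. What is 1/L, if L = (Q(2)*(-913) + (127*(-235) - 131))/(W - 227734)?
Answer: 473905/30889 ≈ 15.342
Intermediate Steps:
W = -246171 (W = -2 + 77*(-3197) = -2 - 246169 = -246171)
L = 30889/473905 (L = (1*(-913) + (127*(-235) - 131))/(-246171 - 227734) = (-913 + (-29845 - 131))/(-473905) = (-913 - 29976)*(-1/473905) = -30889*(-1/473905) = 30889/473905 ≈ 0.065180)
1/L = 1/(30889/473905) = 473905/30889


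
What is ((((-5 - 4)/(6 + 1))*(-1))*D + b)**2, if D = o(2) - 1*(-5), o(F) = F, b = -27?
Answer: 324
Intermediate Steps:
D = 7 (D = 2 - 1*(-5) = 2 + 5 = 7)
((((-5 - 4)/(6 + 1))*(-1))*D + b)**2 = ((((-5 - 4)/(6 + 1))*(-1))*7 - 27)**2 = ((-9/7*(-1))*7 - 27)**2 = ((-9*1/7*(-1))*7 - 27)**2 = (-9/7*(-1)*7 - 27)**2 = ((9/7)*7 - 27)**2 = (9 - 27)**2 = (-18)**2 = 324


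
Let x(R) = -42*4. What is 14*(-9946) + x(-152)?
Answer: -139412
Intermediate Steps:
x(R) = -168
14*(-9946) + x(-152) = 14*(-9946) - 168 = -139244 - 168 = -139412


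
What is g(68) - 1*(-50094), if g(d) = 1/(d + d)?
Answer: 6812785/136 ≈ 50094.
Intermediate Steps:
g(d) = 1/(2*d)
g(68) - 1*(-50094) = (1/2)/68 - 1*(-50094) = (1/2)*(1/68) + 50094 = 1/136 + 50094 = 6812785/136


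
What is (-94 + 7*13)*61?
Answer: -183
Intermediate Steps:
(-94 + 7*13)*61 = (-94 + 91)*61 = -3*61 = -183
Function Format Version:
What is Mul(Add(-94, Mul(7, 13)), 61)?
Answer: -183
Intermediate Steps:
Mul(Add(-94, Mul(7, 13)), 61) = Mul(Add(-94, 91), 61) = Mul(-3, 61) = -183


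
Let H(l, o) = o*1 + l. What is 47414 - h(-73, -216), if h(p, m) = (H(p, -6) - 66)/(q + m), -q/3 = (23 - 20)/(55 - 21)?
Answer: 348630212/7353 ≈ 47413.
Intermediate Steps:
q = -9/34 (q = -3*(23 - 20)/(55 - 21) = -9/34 ≈ -0.26471)
H(l, o) = l + o (H(l, o) = o + l = l + o)
h(p, m) = (-72 + p)/(-9/34 + m) (h(p, m) = ((p - 6) - 66)/(-9/34 + m) = ((-6 + p) - 66)/(-9/34 + m) = (-72 + p)/(-9/34 + m))
47414 - h(-73, -216) = 47414 - 34*(-72 - 73)/(-9 + 34*(-216)) = 47414 - 34*(-145)/(-9 - 7344) = 47414 - 34*(-145)/(-7353) = 47414 - 34*(-1)*(-145)/7353 = 47414 - 1*4930/7353 = 47414 - 4930/7353 = 348630212/7353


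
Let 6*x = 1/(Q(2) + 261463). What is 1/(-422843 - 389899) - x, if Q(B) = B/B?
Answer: -18901/10119179728 ≈ -1.8678e-6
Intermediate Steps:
Q(B) = 1
x = 1/1568784 (x = 1/(6*(1 + 261463)) = (⅙)/261464 = (⅙)*(1/261464) = 1/1568784 ≈ 6.3744e-7)
1/(-422843 - 389899) - x = 1/(-422843 - 389899) - 1*1/1568784 = 1/(-812742) - 1/1568784 = -1/812742 - 1/1568784 = -18901/10119179728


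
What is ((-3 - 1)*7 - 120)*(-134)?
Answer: 19832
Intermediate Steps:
((-3 - 1)*7 - 120)*(-134) = (-4*7 - 120)*(-134) = (-28 - 120)*(-134) = -148*(-134) = 19832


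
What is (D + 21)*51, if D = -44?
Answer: -1173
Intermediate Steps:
(D + 21)*51 = (-44 + 21)*51 = -23*51 = -1173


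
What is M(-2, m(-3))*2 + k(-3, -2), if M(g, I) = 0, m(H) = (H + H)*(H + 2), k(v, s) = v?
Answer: -3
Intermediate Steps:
m(H) = 2*H*(2 + H) (m(H) = (2*H)*(2 + H) = 2*H*(2 + H))
M(-2, m(-3))*2 + k(-3, -2) = 0*2 - 3 = 0 - 3 = -3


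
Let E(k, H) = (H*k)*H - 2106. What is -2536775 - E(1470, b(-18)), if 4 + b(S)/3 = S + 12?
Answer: -3857669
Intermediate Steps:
b(S) = 24 + 3*S (b(S) = -12 + 3*(S + 12) = -12 + 3*(12 + S) = -12 + (36 + 3*S) = 24 + 3*S)
E(k, H) = -2106 + k*H² (E(k, H) = k*H² - 2106 = -2106 + k*H²)
-2536775 - E(1470, b(-18)) = -2536775 - (-2106 + 1470*(24 + 3*(-18))²) = -2536775 - (-2106 + 1470*(24 - 54)²) = -2536775 - (-2106 + 1470*(-30)²) = -2536775 - (-2106 + 1470*900) = -2536775 - (-2106 + 1323000) = -2536775 - 1*1320894 = -2536775 - 1320894 = -3857669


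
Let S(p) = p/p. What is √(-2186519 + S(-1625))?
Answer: I*√2186518 ≈ 1478.7*I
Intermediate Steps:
S(p) = 1
√(-2186519 + S(-1625)) = √(-2186519 + 1) = √(-2186518) = I*√2186518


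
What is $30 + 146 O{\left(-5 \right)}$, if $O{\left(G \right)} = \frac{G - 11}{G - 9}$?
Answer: $\frac{1378}{7} \approx 196.86$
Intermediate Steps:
$O{\left(G \right)} = \frac{-11 + G}{-9 + G}$
$30 + 146 O{\left(-5 \right)} = 30 + 146 \frac{-11 - 5}{-9 - 5} = 30 + 146 \frac{1}{-14} \left(-16\right) = 30 + 146 \left(\left(- \frac{1}{14}\right) \left(-16\right)\right) = 30 + 146 \cdot \frac{8}{7} = 30 + \frac{1168}{7} = \frac{1378}{7}$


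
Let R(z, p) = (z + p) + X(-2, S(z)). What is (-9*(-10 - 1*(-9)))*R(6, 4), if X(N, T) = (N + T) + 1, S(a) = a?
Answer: 135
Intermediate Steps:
X(N, T) = 1 + N + T
R(z, p) = -1 + p + 2*z (R(z, p) = (z + p) + (1 - 2 + z) = (p + z) + (-1 + z) = -1 + p + 2*z)
(-9*(-10 - 1*(-9)))*R(6, 4) = (-9*(-10 - 1*(-9)))*(-1 + 4 + 2*6) = (-9*(-10 + 9))*(-1 + 4 + 12) = -9*(-1)*15 = 9*15 = 135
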